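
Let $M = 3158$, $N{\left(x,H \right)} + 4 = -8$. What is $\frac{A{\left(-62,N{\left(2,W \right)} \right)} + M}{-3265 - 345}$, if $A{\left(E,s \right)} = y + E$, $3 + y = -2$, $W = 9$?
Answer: $- \frac{3091}{3610} \approx -0.85623$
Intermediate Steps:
$N{\left(x,H \right)} = -12$ ($N{\left(x,H \right)} = -4 - 8 = -12$)
$y = -5$ ($y = -3 - 2 = -5$)
$A{\left(E,s \right)} = -5 + E$
$\frac{A{\left(-62,N{\left(2,W \right)} \right)} + M}{-3265 - 345} = \frac{\left(-5 - 62\right) + 3158}{-3265 - 345} = \frac{-67 + 3158}{-3610} = 3091 \left(- \frac{1}{3610}\right) = - \frac{3091}{3610}$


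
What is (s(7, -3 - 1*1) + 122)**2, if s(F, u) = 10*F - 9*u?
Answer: 51984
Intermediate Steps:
s(F, u) = -9*u + 10*F
(s(7, -3 - 1*1) + 122)**2 = ((-9*(-3 - 1*1) + 10*7) + 122)**2 = ((-9*(-3 - 1) + 70) + 122)**2 = ((-9*(-4) + 70) + 122)**2 = ((36 + 70) + 122)**2 = (106 + 122)**2 = 228**2 = 51984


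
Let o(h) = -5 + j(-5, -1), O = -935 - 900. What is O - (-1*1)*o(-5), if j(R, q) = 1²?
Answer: -1839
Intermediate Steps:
O = -1835
j(R, q) = 1
o(h) = -4 (o(h) = -5 + 1 = -4)
O - (-1*1)*o(-5) = -1835 - (-1*1)*(-4) = -1835 - (-1)*(-4) = -1835 - 1*4 = -1835 - 4 = -1839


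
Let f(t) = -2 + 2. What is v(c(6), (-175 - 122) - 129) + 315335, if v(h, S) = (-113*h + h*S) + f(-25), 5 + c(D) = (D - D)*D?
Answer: 318030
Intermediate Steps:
f(t) = 0
c(D) = -5 (c(D) = -5 + (D - D)*D = -5 + 0*D = -5 + 0 = -5)
v(h, S) = -113*h + S*h (v(h, S) = (-113*h + h*S) + 0 = (-113*h + S*h) + 0 = -113*h + S*h)
v(c(6), (-175 - 122) - 129) + 315335 = -5*(-113 + ((-175 - 122) - 129)) + 315335 = -5*(-113 + (-297 - 129)) + 315335 = -5*(-113 - 426) + 315335 = -5*(-539) + 315335 = 2695 + 315335 = 318030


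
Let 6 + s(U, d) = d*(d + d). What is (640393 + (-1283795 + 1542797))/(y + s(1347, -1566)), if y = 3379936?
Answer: 899395/8284642 ≈ 0.10856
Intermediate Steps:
s(U, d) = -6 + 2*d**2 (s(U, d) = -6 + d*(d + d) = -6 + d*(2*d) = -6 + 2*d**2)
(640393 + (-1283795 + 1542797))/(y + s(1347, -1566)) = (640393 + (-1283795 + 1542797))/(3379936 + (-6 + 2*(-1566)**2)) = (640393 + 259002)/(3379936 + (-6 + 2*2452356)) = 899395/(3379936 + (-6 + 4904712)) = 899395/(3379936 + 4904706) = 899395/8284642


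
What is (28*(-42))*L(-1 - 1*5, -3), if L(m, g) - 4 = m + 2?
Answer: 0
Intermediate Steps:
L(m, g) = 6 + m (L(m, g) = 4 + (m + 2) = 4 + (2 + m) = 6 + m)
(28*(-42))*L(-1 - 1*5, -3) = (28*(-42))*(6 + (-1 - 1*5)) = -1176*(6 + (-1 - 5)) = -1176*(6 - 6) = -1176*0 = 0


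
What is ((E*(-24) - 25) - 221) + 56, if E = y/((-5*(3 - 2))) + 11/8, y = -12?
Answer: -1403/5 ≈ -280.60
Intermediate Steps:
E = 151/40 (E = -12*(-1/(5*(3 - 2))) + 11/8 = -12/((-5*1)) + 11*(⅛) = -12/(-5) + 11/8 = -12*(-⅕) + 11/8 = 12/5 + 11/8 = 151/40 ≈ 3.7750)
((E*(-24) - 25) - 221) + 56 = (((151/40)*(-24) - 25) - 221) + 56 = ((-453/5 - 25) - 221) + 56 = (-578/5 - 221) + 56 = -1683/5 + 56 = -1403/5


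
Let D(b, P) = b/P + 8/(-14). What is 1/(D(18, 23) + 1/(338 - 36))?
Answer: 48622/10429 ≈ 4.6622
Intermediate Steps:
D(b, P) = -4/7 + b/P (D(b, P) = b/P + 8*(-1/14) = b/P - 4/7 = -4/7 + b/P)
1/(D(18, 23) + 1/(338 - 36)) = 1/((-4/7 + 18/23) + 1/(338 - 36)) = 1/((-4/7 + 18*(1/23)) + 1/302) = 1/((-4/7 + 18/23) + 1/302) = 1/(34/161 + 1/302) = 1/(10429/48622) = 48622/10429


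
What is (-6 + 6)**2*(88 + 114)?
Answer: 0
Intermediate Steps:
(-6 + 6)**2*(88 + 114) = 0**2*202 = 0*202 = 0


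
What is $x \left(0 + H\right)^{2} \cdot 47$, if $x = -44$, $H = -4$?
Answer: $-33088$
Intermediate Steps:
$x \left(0 + H\right)^{2} \cdot 47 = - 44 \left(0 - 4\right)^{2} \cdot 47 = - 44 \left(-4\right)^{2} \cdot 47 = \left(-44\right) 16 \cdot 47 = \left(-704\right) 47 = -33088$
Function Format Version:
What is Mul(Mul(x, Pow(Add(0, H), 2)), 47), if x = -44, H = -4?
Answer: -33088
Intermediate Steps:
Mul(Mul(x, Pow(Add(0, H), 2)), 47) = Mul(Mul(-44, Pow(Add(0, -4), 2)), 47) = Mul(Mul(-44, Pow(-4, 2)), 47) = Mul(Mul(-44, 16), 47) = Mul(-704, 47) = -33088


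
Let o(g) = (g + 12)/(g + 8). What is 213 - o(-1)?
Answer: 1480/7 ≈ 211.43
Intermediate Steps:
o(g) = (12 + g)/(8 + g)
213 - o(-1) = 213 - (12 - 1)/(8 - 1) = 213 - 11/7 = 1480/7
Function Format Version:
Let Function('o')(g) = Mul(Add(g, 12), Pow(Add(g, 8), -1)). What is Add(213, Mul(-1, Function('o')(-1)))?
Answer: Rational(1480, 7) ≈ 211.43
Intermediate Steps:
Function('o')(g) = Mul(Pow(Add(8, g), -1), Add(12, g)) (Function('o')(g) = Mul(Add(12, g), Pow(Add(8, g), -1)) = Mul(Pow(Add(8, g), -1), Add(12, g)))
Add(213, Mul(-1, Function('o')(-1))) = Add(213, Mul(-1, Mul(Pow(Add(8, -1), -1), Add(12, -1)))) = Add(213, Mul(-1, Mul(Pow(7, -1), 11))) = Add(213, Mul(-1, Mul(Rational(1, 7), 11))) = Add(213, Mul(-1, Rational(11, 7))) = Add(213, Rational(-11, 7)) = Rational(1480, 7)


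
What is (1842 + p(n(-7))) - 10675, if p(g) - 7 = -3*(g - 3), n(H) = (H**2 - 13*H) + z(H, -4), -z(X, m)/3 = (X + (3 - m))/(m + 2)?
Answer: -9237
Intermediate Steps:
z(X, m) = -3*(3 + X - m)/(2 + m) (z(X, m) = -3*(X + (3 - m))/(m + 2) = -3*(3 + X - m)/(2 + m))
n(H) = 21/2 + H**2 - 23*H/2 (n(H) = (H**2 - 13*H) + 3*(-3 - 4 - H)/(2 - 4) = (H**2 - 13*H) + 3*(-7 - H)/(-2) = (H**2 - 13*H) + 3*(-1/2)*(-7 - H) = (H**2 - 13*H) + (21/2 + 3*H/2) = 21/2 + H**2 - 23*H/2)
p(g) = 16 - 3*g (p(g) = 7 - 3*(g - 3) = 7 - 3*(-3 + g) = 7 + (9 - 3*g) = 16 - 3*g)
(1842 + p(n(-7))) - 10675 = (1842 + (16 - 3*(21/2 + (-7)**2 - 23/2*(-7)))) - 10675 = (1842 + (16 - 3*(21/2 + 49 + 161/2))) - 10675 = (1842 + (16 - 3*140)) - 10675 = (1842 + (16 - 420)) - 10675 = (1842 - 404) - 10675 = 1438 - 10675 = -9237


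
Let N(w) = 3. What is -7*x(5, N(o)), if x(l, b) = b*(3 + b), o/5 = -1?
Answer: -126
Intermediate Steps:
o = -5 (o = 5*(-1) = -5)
-7*x(5, N(o)) = -21*(3 + 3) = -21*6 = -7*18 = -126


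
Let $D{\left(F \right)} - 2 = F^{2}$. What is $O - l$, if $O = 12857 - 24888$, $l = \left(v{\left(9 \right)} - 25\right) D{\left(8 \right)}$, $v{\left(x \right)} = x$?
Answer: $-10975$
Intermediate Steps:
$D{\left(F \right)} = 2 + F^{2}$
$l = -1056$ ($l = \left(9 - 25\right) \left(2 + 8^{2}\right) = - 16 \left(2 + 64\right) = \left(-16\right) 66 = -1056$)
$O = -12031$
$O - l = -12031 - -1056 = -12031 + 1056 = -10975$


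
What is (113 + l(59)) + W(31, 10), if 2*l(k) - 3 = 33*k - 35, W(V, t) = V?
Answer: 2203/2 ≈ 1101.5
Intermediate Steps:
l(k) = -16 + 33*k/2 (l(k) = 3/2 + (33*k - 35)/2 = 3/2 + (-35 + 33*k)/2 = 3/2 + (-35/2 + 33*k/2) = -16 + 33*k/2)
(113 + l(59)) + W(31, 10) = (113 + (-16 + (33/2)*59)) + 31 = (113 + (-16 + 1947/2)) + 31 = (113 + 1915/2) + 31 = 2141/2 + 31 = 2203/2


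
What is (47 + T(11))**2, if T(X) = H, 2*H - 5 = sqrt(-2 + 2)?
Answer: 9801/4 ≈ 2450.3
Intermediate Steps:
H = 5/2 (H = 5/2 + sqrt(-2 + 2)/2 = 5/2 + sqrt(0)/2 = 5/2 + (1/2)*0 = 5/2 + 0 = 5/2 ≈ 2.5000)
T(X) = 5/2
(47 + T(11))**2 = (47 + 5/2)**2 = (99/2)**2 = 9801/4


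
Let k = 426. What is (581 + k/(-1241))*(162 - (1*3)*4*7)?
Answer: 56206410/1241 ≈ 45291.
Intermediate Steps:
(581 + k/(-1241))*(162 - (1*3)*4*7) = (581 + 426/(-1241))*(162 - (1*3)*4*7) = (581 + 426*(-1/1241))*(162 - 3*4*7) = (581 - 426/1241)*(162 - 12*7) = 720595*(162 - 1*84)/1241 = 720595*(162 - 84)/1241 = (720595/1241)*78 = 56206410/1241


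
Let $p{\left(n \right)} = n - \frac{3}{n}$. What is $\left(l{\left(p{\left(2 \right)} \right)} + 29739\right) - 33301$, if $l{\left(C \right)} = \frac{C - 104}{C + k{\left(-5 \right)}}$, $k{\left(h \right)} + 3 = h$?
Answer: $- \frac{17741}{5} \approx -3548.2$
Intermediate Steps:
$k{\left(h \right)} = -3 + h$
$l{\left(C \right)} = \frac{-104 + C}{-8 + C}$ ($l{\left(C \right)} = \frac{C - 104}{C - 8} = \frac{-104 + C}{C - 8} = \frac{-104 + C}{-8 + C}$)
$\left(l{\left(p{\left(2 \right)} \right)} + 29739\right) - 33301 = \left(\frac{-104 + \left(2 - \frac{3}{2}\right)}{-8 + \left(2 - \frac{3}{2}\right)} + 29739\right) - 33301 = \left(\frac{-104 + \frac{1}{2}}{-8 + \frac{1}{2}} + 29739\right) - 33301 = \left(\frac{1}{- \frac{15}{2}} \left(- \frac{207}{2}\right) + 29739\right) - 33301 = \left(\left(- \frac{2}{15}\right) \left(- \frac{207}{2}\right) + 29739\right) - 33301 = \left(\frac{69}{5} + 29739\right) - 33301 = \frac{148764}{5} - 33301 = - \frac{17741}{5}$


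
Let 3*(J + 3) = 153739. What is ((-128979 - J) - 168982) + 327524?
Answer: -65041/3 ≈ -21680.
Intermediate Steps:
J = 153730/3 (J = -3 + (1/3)*153739 = -3 + 153739/3 = 153730/3 ≈ 51243.)
((-128979 - J) - 168982) + 327524 = ((-128979 - 1*153730/3) - 168982) + 327524 = ((-128979 - 153730/3) - 168982) + 327524 = (-540667/3 - 168982) + 327524 = -1047613/3 + 327524 = -65041/3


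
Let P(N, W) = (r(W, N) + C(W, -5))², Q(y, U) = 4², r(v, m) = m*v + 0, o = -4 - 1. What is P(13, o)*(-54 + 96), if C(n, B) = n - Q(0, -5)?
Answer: 310632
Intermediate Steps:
o = -5
r(v, m) = m*v
Q(y, U) = 16
C(n, B) = -16 + n (C(n, B) = n - 1*16 = n - 16 = -16 + n)
P(N, W) = (-16 + W + N*W)² (P(N, W) = (N*W + (-16 + W))² = (-16 + W + N*W)²)
P(13, o)*(-54 + 96) = (-16 - 5 + 13*(-5))²*(-54 + 96) = (-16 - 5 - 65)²*42 = (-86)²*42 = 7396*42 = 310632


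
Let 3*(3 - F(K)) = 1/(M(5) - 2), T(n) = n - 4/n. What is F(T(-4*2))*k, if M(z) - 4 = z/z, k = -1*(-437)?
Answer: 11362/9 ≈ 1262.4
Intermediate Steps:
k = 437
M(z) = 5 (M(z) = 4 + z/z = 4 + 1 = 5)
F(K) = 26/9 (F(K) = 3 - 1/(3*(5 - 2)) = 3 - ⅓/3 = 3 - ⅓*⅓ = 3 - ⅑ = 26/9)
F(T(-4*2))*k = (26/9)*437 = 11362/9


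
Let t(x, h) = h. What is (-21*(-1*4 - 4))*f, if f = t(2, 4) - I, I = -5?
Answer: 1512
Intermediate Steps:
f = 9 (f = 4 - 1*(-5) = 4 + 5 = 9)
(-21*(-1*4 - 4))*f = -21*(-1*4 - 4)*9 = -21*(-4 - 4)*9 = -21*(-8)*9 = 168*9 = 1512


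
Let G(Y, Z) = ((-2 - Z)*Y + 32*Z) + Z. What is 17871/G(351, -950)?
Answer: 5957/100466 ≈ 0.059294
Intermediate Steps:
G(Y, Z) = 33*Z + Y*(-2 - Z) (G(Y, Z) = (Y*(-2 - Z) + 32*Z) + Z = (32*Z + Y*(-2 - Z)) + Z = 33*Z + Y*(-2 - Z))
17871/G(351, -950) = 17871/(-2*351 + 33*(-950) - 1*351*(-950)) = 17871/(-702 - 31350 + 333450) = 17871/301398 = 17871*(1/301398) = 5957/100466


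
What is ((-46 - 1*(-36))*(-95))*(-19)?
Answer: -18050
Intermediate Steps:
((-46 - 1*(-36))*(-95))*(-19) = ((-46 + 36)*(-95))*(-19) = -10*(-95)*(-19) = 950*(-19) = -18050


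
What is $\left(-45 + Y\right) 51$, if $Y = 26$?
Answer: $-969$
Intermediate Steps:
$\left(-45 + Y\right) 51 = \left(-45 + 26\right) 51 = \left(-19\right) 51 = -969$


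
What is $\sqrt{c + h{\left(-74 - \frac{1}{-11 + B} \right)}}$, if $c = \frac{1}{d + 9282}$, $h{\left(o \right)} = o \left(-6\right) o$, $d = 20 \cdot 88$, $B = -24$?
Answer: $\frac{i \sqrt{4903552570213414}}{386470} \approx 181.19 i$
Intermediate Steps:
$d = 1760$
$h{\left(o \right)} = - 6 o^{2}$ ($h{\left(o \right)} = - 6 o o = - 6 o^{2}$)
$c = \frac{1}{11042}$ ($c = \frac{1}{1760 + 9282} = \frac{1}{11042} \approx 9.0563 \cdot 10^{-5}$)
$\sqrt{c + h{\left(-74 - \frac{1}{-11 + B} \right)}} = \sqrt{\frac{1}{11042} - 6 \left(-74 - \frac{1}{-11 - 24}\right)^{2}} = \sqrt{\frac{1}{11042} - 6 \left(-74 - \frac{1}{-35}\right)^{2}} = \sqrt{\frac{1}{11042} - 6 \left(-74 - - \frac{1}{35}\right)^{2}} = \sqrt{\frac{1}{11042} - 6 \left(-74 + \frac{1}{35}\right)^{2}} = \sqrt{\frac{1}{11042} - 6 \left(- \frac{2589}{35}\right)^{2}} = \sqrt{\frac{1}{11042} - \frac{40217526}{1225}} = \sqrt{- \frac{444081920867}{13526450}} = \frac{i \sqrt{4903552570213414}}{386470}$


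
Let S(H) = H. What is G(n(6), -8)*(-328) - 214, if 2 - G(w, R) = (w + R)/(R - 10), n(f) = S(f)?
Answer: -7502/9 ≈ -833.56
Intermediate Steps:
n(f) = f
G(w, R) = 2 - (R + w)/(-10 + R) (G(w, R) = 2 - (w + R)/(R - 10) = 2 - (R + w)/(-10 + R))
G(n(6), -8)*(-328) - 214 = ((-20 - 8 - 1*6)/(-10 - 8))*(-328) - 214 = ((-20 - 8 - 6)/(-18))*(-328) - 214 = -1/18*(-34)*(-328) - 214 = (17/9)*(-328) - 214 = -5576/9 - 214 = -7502/9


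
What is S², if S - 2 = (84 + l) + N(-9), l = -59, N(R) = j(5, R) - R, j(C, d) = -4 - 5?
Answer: 729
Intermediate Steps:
j(C, d) = -9
N(R) = -9 - R
S = 27 (S = 2 + ((84 - 59) + (-9 - 1*(-9))) = 2 + (25 + (-9 + 9)) = 2 + (25 + 0) = 2 + 25 = 27)
S² = 27² = 729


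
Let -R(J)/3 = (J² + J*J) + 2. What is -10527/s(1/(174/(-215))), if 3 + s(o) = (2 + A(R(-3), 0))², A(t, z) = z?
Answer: -10527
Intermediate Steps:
R(J) = -6 - 6*J² (R(J) = -3*((J² + J*J) + 2) = -3*((J² + J²) + 2) = -3*(2*J² + 2) = -3*(2 + 2*J²) = -6 - 6*J²)
s(o) = 1 (s(o) = -3 + (2 + 0)² = -3 + 2² = -3 + 4 = 1)
-10527/s(1/(174/(-215))) = -10527/1 = -10527*1 = -10527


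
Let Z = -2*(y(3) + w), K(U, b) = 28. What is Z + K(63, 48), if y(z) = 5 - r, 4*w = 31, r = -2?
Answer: -3/2 ≈ -1.5000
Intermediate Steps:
w = 31/4 (w = (¼)*31 = 31/4 ≈ 7.7500)
y(z) = 7 (y(z) = 5 - 1*(-2) = 5 + 2 = 7)
Z = -59/2 (Z = -2*(7 + 31/4) = -2*59/4 = -59/2 ≈ -29.500)
Z + K(63, 48) = -59/2 + 28 = -3/2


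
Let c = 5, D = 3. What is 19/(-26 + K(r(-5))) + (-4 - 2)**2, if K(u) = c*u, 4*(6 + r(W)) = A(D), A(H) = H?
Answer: 392/11 ≈ 35.636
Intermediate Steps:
r(W) = -21/4 (r(W) = -6 + (1/4)*3 = -6 + 3/4 = -21/4)
K(u) = 5*u
19/(-26 + K(r(-5))) + (-4 - 2)**2 = 19/(-26 + 5*(-21/4)) + (-4 - 2)**2 = 19/(-26 - 105/4) + (-6)**2 = 19/(-209/4) + 36 = 19*(-4/209) + 36 = -4/11 + 36 = 392/11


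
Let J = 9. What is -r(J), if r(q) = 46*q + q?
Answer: -423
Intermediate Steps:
r(q) = 47*q
-r(J) = -47*9 = -1*423 = -423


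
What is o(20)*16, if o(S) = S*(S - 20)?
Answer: 0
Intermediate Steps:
o(S) = S*(-20 + S)
o(20)*16 = (20*(-20 + 20))*16 = (20*0)*16 = 0*16 = 0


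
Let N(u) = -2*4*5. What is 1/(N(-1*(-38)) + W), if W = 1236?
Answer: 1/1196 ≈ 0.00083612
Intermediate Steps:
N(u) = -40 (N(u) = -8*5 = -40)
1/(N(-1*(-38)) + W) = 1/(-40 + 1236) = 1/1196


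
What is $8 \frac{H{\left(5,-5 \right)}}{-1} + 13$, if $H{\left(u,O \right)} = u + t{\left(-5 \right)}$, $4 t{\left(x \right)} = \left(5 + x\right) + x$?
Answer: $-17$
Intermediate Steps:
$t{\left(x \right)} = \frac{5}{4} + \frac{x}{2}$ ($t{\left(x \right)} = \frac{\left(5 + x\right) + x}{4} = \frac{5 + 2 x}{4} = \frac{5}{4} + \frac{x}{2}$)
$H{\left(u,O \right)} = - \frac{5}{4} + u$ ($H{\left(u,O \right)} = u + \left(\frac{5}{4} + \frac{1}{2} \left(-5\right)\right) = u + \left(\frac{5}{4} - \frac{5}{2}\right) = u - \frac{5}{4} = - \frac{5}{4} + u$)
$8 \frac{H{\left(5,-5 \right)}}{-1} + 13 = 8 \frac{- \frac{5}{4} + 5}{-1} + 13 = 8 \cdot \frac{15}{4} \left(-1\right) + 13 = 8 \left(- \frac{15}{4}\right) + 13 = -30 + 13 = -17$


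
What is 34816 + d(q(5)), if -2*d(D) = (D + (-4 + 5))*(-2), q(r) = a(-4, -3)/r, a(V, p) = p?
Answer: 174082/5 ≈ 34816.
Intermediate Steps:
q(r) = -3/r
d(D) = 1 + D (d(D) = -(D + (-4 + 5))*(-2)/2 = -(D + 1)*(-2)/2 = -(1 + D)*(-2)/2 = -(-2 - 2*D)/2 = 1 + D)
34816 + d(q(5)) = 34816 + (1 - 3/5) = 34816 + (1 - 3*⅕) = 34816 + (1 - ⅗) = 34816 + ⅖ = 174082/5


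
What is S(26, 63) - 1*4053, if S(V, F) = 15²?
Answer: -3828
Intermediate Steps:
S(V, F) = 225
S(26, 63) - 1*4053 = 225 - 1*4053 = 225 - 4053 = -3828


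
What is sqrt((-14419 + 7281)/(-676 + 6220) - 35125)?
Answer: I*sqrt(7497495313)/462 ≈ 187.42*I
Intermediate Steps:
sqrt((-14419 + 7281)/(-676 + 6220) - 35125) = sqrt(-7138/5544 - 35125) = sqrt(-7138*1/5544 - 35125) = sqrt(-3569/2772 - 35125) = sqrt(-97370069/2772) = I*sqrt(7497495313)/462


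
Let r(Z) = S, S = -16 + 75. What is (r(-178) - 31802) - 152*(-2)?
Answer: -31439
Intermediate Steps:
S = 59
r(Z) = 59
(r(-178) - 31802) - 152*(-2) = (59 - 31802) - 152*(-2) = -31743 + 304 = -31439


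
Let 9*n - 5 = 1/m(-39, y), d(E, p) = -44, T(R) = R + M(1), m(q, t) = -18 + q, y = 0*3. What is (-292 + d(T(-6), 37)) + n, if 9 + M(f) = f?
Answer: -172084/513 ≈ -335.45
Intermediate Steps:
y = 0
M(f) = -9 + f
T(R) = -8 + R (T(R) = R + (-9 + 1) = R - 8 = -8 + R)
n = 284/513 (n = 5/9 + 1/(9*(-18 - 39)) = 5/9 + (⅑)/(-57) = 5/9 + (⅑)*(-1/57) = 5/9 - 1/513 = 284/513 ≈ 0.55361)
(-292 + d(T(-6), 37)) + n = (-292 - 44) + 284/513 = -336 + 284/513 = -172084/513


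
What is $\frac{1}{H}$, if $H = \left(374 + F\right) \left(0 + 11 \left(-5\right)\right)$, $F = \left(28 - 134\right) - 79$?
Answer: $- \frac{1}{10395} \approx -9.62 \cdot 10^{-5}$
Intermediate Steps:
$F = -185$ ($F = -106 - 79 = -185$)
$H = -10395$ ($H = \left(374 - 185\right) \left(0 + 11 \left(-5\right)\right) = 189 \left(0 - 55\right) = 189 \left(-55\right) = -10395$)
$\frac{1}{H} = \frac{1}{-10395} = - \frac{1}{10395}$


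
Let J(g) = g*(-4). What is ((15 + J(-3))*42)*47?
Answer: 53298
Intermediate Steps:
J(g) = -4*g
((15 + J(-3))*42)*47 = ((15 - 4*(-3))*42)*47 = ((15 + 12)*42)*47 = (27*42)*47 = 1134*47 = 53298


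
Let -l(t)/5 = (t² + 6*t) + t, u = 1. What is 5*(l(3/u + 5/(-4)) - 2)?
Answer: -6285/16 ≈ -392.81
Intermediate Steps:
l(t) = -35*t - 5*t² (l(t) = -5*((t² + 6*t) + t) = -5*(t² + 7*t) = -35*t - 5*t²)
5*(l(3/u + 5/(-4)) - 2) = 5*(-5*(3/1 + 5/(-4))*(7 + (3/1 + 5/(-4))) - 2) = 5*(-5*(3*1 + 5*(-¼))*(7 + (3*1 + 5*(-¼))) - 2) = 5*(-5*(3 - 5/4)*(7 + (3 - 5/4)) - 2) = 5*(-5*7/4*(7 + 7/4) - 2) = 5*(-5*7/4*35/4 - 2) = 5*(-1225/16 - 2) = 5*(-1257/16) = -6285/16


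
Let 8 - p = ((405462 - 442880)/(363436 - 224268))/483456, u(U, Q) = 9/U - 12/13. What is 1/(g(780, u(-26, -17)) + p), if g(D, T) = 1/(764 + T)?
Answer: 667130750490624/5337921035803075 ≈ 0.12498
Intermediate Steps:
u(U, Q) = -12/13 + 9/U (u(U, Q) = 9/U - 12*1/13 = 9/U - 12/13 = -12/13 + 9/U)
p = 269126437141/33640802304 (p = 8 - (405462 - 442880)/(363436 - 224268)/483456 = 8 - (-37418/139168)/483456 = 8 - (-37418*1/139168)/483456 = 8 - (-18709)/(69584*483456) = 8 - 1*(-18709/33640802304) = 8 + 18709/33640802304 = 269126437141/33640802304 ≈ 8.0000)
1/(g(780, u(-26, -17)) + p) = 1/(1/(764 + (-12/13 + 9/(-26))) + 269126437141/33640802304) = 1/(1/(764 + (-12/13 + 9*(-1/26))) + 269126437141/33640802304) = 1/(1/(764 + (-12/13 - 9/26)) + 269126437141/33640802304) = 1/(1/(764 - 33/26) + 269126437141/33640802304) = 1/(1/(19831/26) + 269126437141/33640802304) = 1/(26/19831 + 269126437141/33640802304) = 1/(5337921035803075/667130750490624) = 667130750490624/5337921035803075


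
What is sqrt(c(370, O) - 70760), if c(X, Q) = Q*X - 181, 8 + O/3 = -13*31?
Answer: I*sqrt(527151) ≈ 726.05*I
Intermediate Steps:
O = -1233 (O = -24 + 3*(-13*31) = -24 + 3*(-403) = -24 - 1209 = -1233)
c(X, Q) = -181 + Q*X
sqrt(c(370, O) - 70760) = sqrt((-181 - 1233*370) - 70760) = sqrt((-181 - 456210) - 70760) = sqrt(-456391 - 70760) = sqrt(-527151) = I*sqrt(527151)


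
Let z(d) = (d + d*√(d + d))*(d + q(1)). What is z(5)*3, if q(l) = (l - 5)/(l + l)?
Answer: 45 + 45*√10 ≈ 187.30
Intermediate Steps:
q(l) = (-5 + l)/(2*l) (q(l) = (-5 + l)/((2*l)) = (-5 + l)*(1/(2*l)) = (-5 + l)/(2*l))
z(d) = (-2 + d)*(d + √2*d^(3/2)) (z(d) = (d + d*√(d + d))*(d + (½)*(-5 + 1)/1) = (d + d*√(2*d))*(d + (½)*1*(-4)) = (d + d*(√2*√d))*(d - 2) = (d + √2*d^(3/2))*(-2 + d) = (-2 + d)*(d + √2*d^(3/2)))
z(5)*3 = (5² - 2*5 + √2*5^(5/2) - 2*√2*5^(3/2))*3 = (25 - 10 + √2*(25*√5) - 2*√2*5*√5)*3 = (25 - 10 + 25*√10 - 10*√10)*3 = (15 + 15*√10)*3 = 45 + 45*√10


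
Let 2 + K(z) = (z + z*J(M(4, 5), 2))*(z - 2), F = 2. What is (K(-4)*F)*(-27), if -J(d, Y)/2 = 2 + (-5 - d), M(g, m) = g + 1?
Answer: -21924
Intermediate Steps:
M(g, m) = 1 + g
J(d, Y) = 6 + 2*d (J(d, Y) = -2*(2 + (-5 - d)) = -2*(-3 - d) = 6 + 2*d)
K(z) = -2 + 17*z*(-2 + z) (K(z) = -2 + (z + z*(6 + 2*(1 + 4)))*(z - 2) = -2 + (z + z*(6 + 2*5))*(-2 + z) = -2 + (z + z*(6 + 10))*(-2 + z) = -2 + (z + z*16)*(-2 + z) = -2 + (z + 16*z)*(-2 + z) = -2 + (17*z)*(-2 + z) = -2 + 17*z*(-2 + z))
(K(-4)*F)*(-27) = ((-2 - 34*(-4) + 17*(-4)**2)*2)*(-27) = ((-2 + 136 + 17*16)*2)*(-27) = ((-2 + 136 + 272)*2)*(-27) = (406*2)*(-27) = 812*(-27) = -21924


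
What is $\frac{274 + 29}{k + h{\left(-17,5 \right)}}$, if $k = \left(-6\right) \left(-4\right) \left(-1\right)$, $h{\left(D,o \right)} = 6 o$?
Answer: $\frac{101}{2} \approx 50.5$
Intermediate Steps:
$k = -24$ ($k = 24 \left(-1\right) = -24$)
$\frac{274 + 29}{k + h{\left(-17,5 \right)}} = \frac{274 + 29}{-24 + 6 \cdot 5} = \frac{303}{-24 + 30} = \frac{303}{6} = 303 \cdot \frac{1}{6} = \frac{101}{2}$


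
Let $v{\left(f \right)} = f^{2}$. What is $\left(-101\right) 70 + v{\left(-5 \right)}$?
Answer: $-7045$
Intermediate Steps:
$\left(-101\right) 70 + v{\left(-5 \right)} = \left(-101\right) 70 + \left(-5\right)^{2} = -7070 + 25 = -7045$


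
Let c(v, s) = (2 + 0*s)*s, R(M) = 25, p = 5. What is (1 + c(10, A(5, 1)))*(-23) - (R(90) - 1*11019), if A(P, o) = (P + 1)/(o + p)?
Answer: 10925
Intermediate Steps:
A(P, o) = (1 + P)/(5 + o) (A(P, o) = (P + 1)/(o + 5) = (1 + P)/(5 + o))
c(v, s) = 2*s (c(v, s) = (2 + 0)*s = 2*s)
(1 + c(10, A(5, 1)))*(-23) - (R(90) - 1*11019) = (1 + 2*((1 + 5)/(5 + 1)))*(-23) - (25 - 1*11019) = (1 + 2*(6/6))*(-23) - (25 - 11019) = (1 + 2*((1/6)*6))*(-23) - 1*(-10994) = (1 + 2*1)*(-23) + 10994 = (1 + 2)*(-23) + 10994 = 3*(-23) + 10994 = -69 + 10994 = 10925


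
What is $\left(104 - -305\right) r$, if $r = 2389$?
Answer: $977101$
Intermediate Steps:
$\left(104 - -305\right) r = \left(104 - -305\right) 2389 = \left(104 + 305\right) 2389 = 409 \cdot 2389 = 977101$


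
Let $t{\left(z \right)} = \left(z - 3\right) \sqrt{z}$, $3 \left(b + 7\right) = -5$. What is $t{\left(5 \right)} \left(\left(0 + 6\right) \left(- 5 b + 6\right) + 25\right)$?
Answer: $642 \sqrt{5} \approx 1435.6$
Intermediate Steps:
$b = - \frac{26}{3}$ ($b = -7 + \frac{1}{3} \left(-5\right) = -7 - \frac{5}{3} = - \frac{26}{3} \approx -8.6667$)
$t{\left(z \right)} = \sqrt{z} \left(-3 + z\right)$ ($t{\left(z \right)} = \left(-3 + z\right) \sqrt{z} = \sqrt{z} \left(-3 + z\right)$)
$t{\left(5 \right)} \left(\left(0 + 6\right) \left(- 5 b + 6\right) + 25\right) = \sqrt{5} \left(-3 + 5\right) \left(\left(0 + 6\right) \left(\left(-5\right) \left(- \frac{26}{3}\right) + 6\right) + 25\right) = \sqrt{5} \cdot 2 \left(6 \left(\frac{130}{3} + 6\right) + 25\right) = 2 \sqrt{5} \left(6 \cdot \frac{148}{3} + 25\right) = 2 \sqrt{5} \left(296 + 25\right) = 2 \sqrt{5} \cdot 321 = 642 \sqrt{5}$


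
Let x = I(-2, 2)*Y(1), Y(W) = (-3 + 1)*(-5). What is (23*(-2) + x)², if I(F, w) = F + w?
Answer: 2116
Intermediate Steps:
Y(W) = 10 (Y(W) = -2*(-5) = 10)
x = 0 (x = (-2 + 2)*10 = 0*10 = 0)
(23*(-2) + x)² = (23*(-2) + 0)² = (-46 + 0)² = (-46)² = 2116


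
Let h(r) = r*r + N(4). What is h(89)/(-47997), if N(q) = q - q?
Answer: -7921/47997 ≈ -0.16503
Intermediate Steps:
N(q) = 0
h(r) = r² (h(r) = r*r + 0 = r² + 0 = r²)
h(89)/(-47997) = 89²/(-47997) = 7921*(-1/47997) = -7921/47997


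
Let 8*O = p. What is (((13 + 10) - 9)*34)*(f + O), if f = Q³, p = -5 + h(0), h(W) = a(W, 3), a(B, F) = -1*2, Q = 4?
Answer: 60095/2 ≈ 30048.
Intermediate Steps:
a(B, F) = -2
h(W) = -2
p = -7 (p = -5 - 2 = -7)
O = -7/8 (O = (⅛)*(-7) = -7/8 ≈ -0.87500)
f = 64 (f = 4³ = 64)
(((13 + 10) - 9)*34)*(f + O) = (((13 + 10) - 9)*34)*(64 - 7/8) = ((23 - 9)*34)*(505/8) = (14*34)*(505/8) = 476*(505/8) = 60095/2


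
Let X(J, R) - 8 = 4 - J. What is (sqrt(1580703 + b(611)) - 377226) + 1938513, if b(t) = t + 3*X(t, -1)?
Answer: 1561287 + sqrt(1579517) ≈ 1.5625e+6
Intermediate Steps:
X(J, R) = 12 - J (X(J, R) = 8 + (4 - J) = 12 - J)
b(t) = 36 - 2*t (b(t) = t + 3*(12 - t) = t + (36 - 3*t) = 36 - 2*t)
(sqrt(1580703 + b(611)) - 377226) + 1938513 = (sqrt(1580703 + (36 - 2*611)) - 377226) + 1938513 = (sqrt(1580703 + (36 - 1222)) - 377226) + 1938513 = (sqrt(1580703 - 1186) - 377226) + 1938513 = (sqrt(1579517) - 377226) + 1938513 = (-377226 + sqrt(1579517)) + 1938513 = 1561287 + sqrt(1579517)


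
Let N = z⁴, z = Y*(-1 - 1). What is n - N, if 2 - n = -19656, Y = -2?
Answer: 19402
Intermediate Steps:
z = 4 (z = -2*(-1 - 1) = -2*(-2) = 4)
n = 19658 (n = 2 - 1*(-19656) = 2 + 19656 = 19658)
N = 256 (N = 4⁴ = 256)
n - N = 19658 - 1*256 = 19658 - 256 = 19402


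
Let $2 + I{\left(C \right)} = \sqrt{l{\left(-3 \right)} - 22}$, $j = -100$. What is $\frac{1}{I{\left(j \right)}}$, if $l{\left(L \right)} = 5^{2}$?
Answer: $-2 - \sqrt{3} \approx -3.7321$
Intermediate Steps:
$l{\left(L \right)} = 25$
$I{\left(C \right)} = -2 + \sqrt{3}$ ($I{\left(C \right)} = -2 + \sqrt{25 - 22} = -2 + \sqrt{3}$)
$\frac{1}{I{\left(j \right)}} = \frac{1}{-2 + \sqrt{3}}$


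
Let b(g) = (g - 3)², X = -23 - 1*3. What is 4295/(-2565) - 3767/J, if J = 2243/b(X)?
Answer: -1627134848/1150659 ≈ -1414.1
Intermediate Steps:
X = -26 (X = -23 - 3 = -26)
b(g) = (-3 + g)²
J = 2243/841 (J = 2243/((-3 - 26)²) = 2243/((-29)²) = 2243/841 ≈ 2.6671)
4295/(-2565) - 3767/J = 4295/(-2565) - 3767/2243/841 = 4295*(-1/2565) - 3767*841/2243 = -859/513 - 3168047/2243 = -1627134848/1150659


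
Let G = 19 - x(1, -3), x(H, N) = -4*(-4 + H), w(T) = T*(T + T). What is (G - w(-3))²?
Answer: 121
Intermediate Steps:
w(T) = 2*T² (w(T) = T*(2*T) = 2*T²)
x(H, N) = 16 - 4*H
G = 7 (G = 19 - (16 - 4*1) = 19 - (16 - 4) = 19 - 1*12 = 19 - 12 = 7)
(G - w(-3))² = (7 - 2*(-3)²)² = (7 - 2*9)² = (7 - 1*18)² = (7 - 18)² = (-11)² = 121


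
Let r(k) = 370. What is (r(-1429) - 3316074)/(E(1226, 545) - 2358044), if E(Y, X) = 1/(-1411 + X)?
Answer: 2871399664/2042066105 ≈ 1.4061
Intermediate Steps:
(r(-1429) - 3316074)/(E(1226, 545) - 2358044) = (370 - 3316074)/(1/(-1411 + 545) - 2358044) = -3315704/(1/(-866) - 2358044) = -3315704/(-1/866 - 2358044) = -3315704/(-2042066105/866) = -3315704*(-866/2042066105) = 2871399664/2042066105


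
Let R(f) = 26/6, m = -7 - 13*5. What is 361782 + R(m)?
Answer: 1085359/3 ≈ 3.6179e+5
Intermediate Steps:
m = -72 (m = -7 - 65 = -72)
R(f) = 13/3 (R(f) = (1/6)*26 = 13/3)
361782 + R(m) = 361782 + 13/3 = 1085359/3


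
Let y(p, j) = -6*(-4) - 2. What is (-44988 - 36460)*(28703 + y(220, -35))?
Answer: -2339593800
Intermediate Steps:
y(p, j) = 22 (y(p, j) = 24 - 2 = 22)
(-44988 - 36460)*(28703 + y(220, -35)) = (-44988 - 36460)*(28703 + 22) = -81448*28725 = -2339593800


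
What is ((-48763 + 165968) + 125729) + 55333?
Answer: 298267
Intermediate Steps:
((-48763 + 165968) + 125729) + 55333 = (117205 + 125729) + 55333 = 242934 + 55333 = 298267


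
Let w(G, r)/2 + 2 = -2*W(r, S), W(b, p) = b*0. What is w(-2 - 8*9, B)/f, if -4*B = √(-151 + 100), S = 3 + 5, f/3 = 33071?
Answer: -4/99213 ≈ -4.0317e-5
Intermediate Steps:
f = 99213 (f = 3*33071 = 99213)
S = 8
W(b, p) = 0
B = -I*√51/4 (B = -√(-151 + 100)/4 = -I*√51/4 ≈ -1.7854*I)
w(G, r) = -4 (w(G, r) = -4 + 2*(-2*0) = -4 + 2*0 = -4 + 0 = -4)
w(-2 - 8*9, B)/f = -4/99213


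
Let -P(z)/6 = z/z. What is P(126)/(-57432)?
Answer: 1/9572 ≈ 0.00010447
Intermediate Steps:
P(z) = -6 (P(z) = -6*z/z = -6*1 = -6)
P(126)/(-57432) = -6/(-57432) = -6*(-1/57432) = 1/9572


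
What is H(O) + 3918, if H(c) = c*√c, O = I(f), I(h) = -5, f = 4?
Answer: 3918 - 5*I*√5 ≈ 3918.0 - 11.18*I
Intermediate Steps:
O = -5
H(c) = c^(3/2)
H(O) + 3918 = (-5)^(3/2) + 3918 = -5*I*√5 + 3918 = 3918 - 5*I*√5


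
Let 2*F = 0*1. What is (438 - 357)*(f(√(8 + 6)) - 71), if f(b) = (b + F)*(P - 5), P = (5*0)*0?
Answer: -5751 - 405*√14 ≈ -7266.4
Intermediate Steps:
F = 0 (F = (0*1)/2 = (½)*0 = 0)
P = 0 (P = 0*0 = 0)
f(b) = -5*b (f(b) = (b + 0)*(0 - 5) = b*(-5) = -5*b)
(438 - 357)*(f(√(8 + 6)) - 71) = (438 - 357)*(-5*√(8 + 6) - 71) = 81*(-5*√14 - 71) = 81*(-71 - 5*√14) = -5751 - 405*√14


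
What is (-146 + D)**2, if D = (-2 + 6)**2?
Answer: 16900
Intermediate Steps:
D = 16 (D = 4**2 = 16)
(-146 + D)**2 = (-146 + 16)**2 = (-130)**2 = 16900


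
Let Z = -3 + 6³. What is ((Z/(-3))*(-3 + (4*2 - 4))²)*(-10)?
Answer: 710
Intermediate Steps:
Z = 213 (Z = -3 + 216 = 213)
((Z/(-3))*(-3 + (4*2 - 4))²)*(-10) = ((213/(-3))*(-3 + (4*2 - 4))²)*(-10) = ((213*(-⅓))*(-3 + (8 - 4))²)*(-10) = -71*(-3 + 4)²*(-10) = -71*1²*(-10) = -71*1*(-10) = -71*(-10) = 710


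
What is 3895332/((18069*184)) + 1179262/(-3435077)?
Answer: 788339808851/951715563466 ≈ 0.82834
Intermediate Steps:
3895332/((18069*184)) + 1179262/(-3435077) = 3895332/3324696 + 1179262*(-1/3435077) = 3895332*(1/3324696) - 1179262/3435077 = 324611/277058 - 1179262/3435077 = 788339808851/951715563466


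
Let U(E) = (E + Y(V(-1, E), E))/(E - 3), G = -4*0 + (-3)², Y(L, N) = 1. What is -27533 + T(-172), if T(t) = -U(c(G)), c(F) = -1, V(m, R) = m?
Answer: -27533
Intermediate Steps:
G = 9 (G = 0 + 9 = 9)
U(E) = (1 + E)/(-3 + E) (U(E) = (E + 1)/(E - 3) = (1 + E)/(-3 + E))
T(t) = 0 (T(t) = -(1 - 1)/(-3 - 1) = -0/(-4) = -(-1)*0/4 = -1*0 = 0)
-27533 + T(-172) = -27533 + 0 = -27533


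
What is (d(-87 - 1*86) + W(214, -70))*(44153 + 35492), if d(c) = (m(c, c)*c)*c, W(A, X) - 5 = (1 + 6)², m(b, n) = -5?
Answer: -11914175195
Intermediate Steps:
W(A, X) = 54 (W(A, X) = 5 + (1 + 6)² = 5 + 7² = 5 + 49 = 54)
d(c) = -5*c² (d(c) = (-5*c)*c = -5*c²)
(d(-87 - 1*86) + W(214, -70))*(44153 + 35492) = (-5*(-87 - 1*86)² + 54)*(44153 + 35492) = (-5*(-87 - 86)² + 54)*79645 = (-5*(-173)² + 54)*79645 = (-5*29929 + 54)*79645 = (-149645 + 54)*79645 = -149591*79645 = -11914175195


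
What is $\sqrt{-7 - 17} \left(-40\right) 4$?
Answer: $- 320 i \sqrt{6} \approx - 783.84 i$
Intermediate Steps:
$\sqrt{-7 - 17} \left(-40\right) 4 = \sqrt{-24} \left(-40\right) 4 = 2 i \sqrt{6} \left(-40\right) 4 = - 80 i \sqrt{6} \cdot 4 = - 320 i \sqrt{6}$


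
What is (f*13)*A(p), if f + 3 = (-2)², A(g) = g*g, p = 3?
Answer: 117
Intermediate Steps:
A(g) = g²
f = 1 (f = -3 + (-2)² = -3 + 4 = 1)
(f*13)*A(p) = (1*13)*3² = 13*9 = 117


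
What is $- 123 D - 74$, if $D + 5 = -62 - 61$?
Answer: $15670$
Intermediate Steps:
$D = -128$ ($D = -5 - 123 = -128$)
$- 123 D - 74 = \left(-123\right) \left(-128\right) - 74 = 15744 - 74 = 15670$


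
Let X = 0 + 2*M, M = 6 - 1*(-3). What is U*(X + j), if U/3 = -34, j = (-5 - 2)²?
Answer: -6834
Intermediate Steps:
j = 49 (j = (-7)² = 49)
M = 9 (M = 6 + 3 = 9)
U = -102 (U = 3*(-34) = -102)
X = 18 (X = 0 + 2*9 = 0 + 18 = 18)
U*(X + j) = -102*(18 + 49) = -102*67 = -6834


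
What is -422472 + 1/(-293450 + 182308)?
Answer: -46954383025/111142 ≈ -4.2247e+5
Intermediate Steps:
-422472 + 1/(-293450 + 182308) = -422472 + 1/(-111142) = -422472 - 1/111142 = -46954383025/111142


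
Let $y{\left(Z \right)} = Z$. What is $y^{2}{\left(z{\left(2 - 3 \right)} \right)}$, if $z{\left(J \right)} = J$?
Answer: $1$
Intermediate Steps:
$y^{2}{\left(z{\left(2 - 3 \right)} \right)} = \left(2 - 3\right)^{2} = \left(-1\right)^{2} = 1$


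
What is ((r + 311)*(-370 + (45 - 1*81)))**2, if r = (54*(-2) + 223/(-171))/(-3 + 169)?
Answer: 3198013545879874225/201441249 ≈ 1.5876e+10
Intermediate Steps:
r = -18691/28386 (r = (-108 + 223*(-1/171))/166 = (-108 - 223/171)*(1/166) = -18691/171*1/166 = -18691/28386 ≈ -0.65846)
((r + 311)*(-370 + (45 - 1*81)))**2 = ((-18691/28386 + 311)*(-370 + (45 - 1*81)))**2 = (8809355*(-370 + (45 - 81))/28386)**2 = (8809355*(-370 - 36)/28386)**2 = ((8809355/28386)*(-406))**2 = (-1788299065/14193)**2 = 3198013545879874225/201441249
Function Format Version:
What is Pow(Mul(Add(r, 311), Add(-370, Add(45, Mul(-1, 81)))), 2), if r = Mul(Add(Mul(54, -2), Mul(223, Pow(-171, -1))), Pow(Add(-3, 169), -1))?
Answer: Rational(3198013545879874225, 201441249) ≈ 1.5876e+10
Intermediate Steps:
r = Rational(-18691, 28386) (r = Mul(Add(-108, Mul(223, Rational(-1, 171))), Pow(166, -1)) = Mul(Add(-108, Rational(-223, 171)), Rational(1, 166)) = Mul(Rational(-18691, 171), Rational(1, 166)) = Rational(-18691, 28386) ≈ -0.65846)
Pow(Mul(Add(r, 311), Add(-370, Add(45, Mul(-1, 81)))), 2) = Pow(Mul(Add(Rational(-18691, 28386), 311), Add(-370, Add(45, Mul(-1, 81)))), 2) = Pow(Mul(Rational(8809355, 28386), Add(-370, Add(45, -81))), 2) = Pow(Mul(Rational(8809355, 28386), Add(-370, -36)), 2) = Pow(Mul(Rational(8809355, 28386), -406), 2) = Pow(Rational(-1788299065, 14193), 2) = Rational(3198013545879874225, 201441249)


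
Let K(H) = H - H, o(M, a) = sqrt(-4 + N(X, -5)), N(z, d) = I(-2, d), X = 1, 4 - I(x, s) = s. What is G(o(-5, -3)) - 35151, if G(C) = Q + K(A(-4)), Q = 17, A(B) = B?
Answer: -35134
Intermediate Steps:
I(x, s) = 4 - s
N(z, d) = 4 - d
o(M, a) = sqrt(5) (o(M, a) = sqrt(-4 + (4 - 1*(-5))) = sqrt(-4 + (4 + 5)) = sqrt(-4 + 9) = sqrt(5))
K(H) = 0
G(C) = 17 (G(C) = 17 + 0 = 17)
G(o(-5, -3)) - 35151 = 17 - 35151 = -35134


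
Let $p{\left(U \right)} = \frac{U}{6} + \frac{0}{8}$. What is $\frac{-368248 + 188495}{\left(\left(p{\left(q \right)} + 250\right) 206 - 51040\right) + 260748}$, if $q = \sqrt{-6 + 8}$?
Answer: $- \frac{2051341236}{2980905593} + \frac{539259 \sqrt{2}}{5961811186} \approx -0.68803$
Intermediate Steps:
$q = \sqrt{2} \approx 1.4142$
$p{\left(U \right)} = \frac{U}{6}$ ($p{\left(U \right)} = U \frac{1}{6} + 0 \cdot \frac{1}{8} = \frac{U}{6} + 0 = \frac{U}{6}$)
$\frac{-368248 + 188495}{\left(\left(p{\left(q \right)} + 250\right) 206 - 51040\right) + 260748} = \frac{-368248 + 188495}{\left(\left(\frac{\sqrt{2}}{6} + 250\right) 206 - 51040\right) + 260748} = - \frac{179753}{\left(\left(250 + \frac{\sqrt{2}}{6}\right) 206 - 51040\right) + 260748} = - \frac{179753}{\left(\left(51500 + \frac{103 \sqrt{2}}{3}\right) - 51040\right) + 260748} = - \frac{179753}{\left(460 + \frac{103 \sqrt{2}}{3}\right) + 260748} = - \frac{179753}{261208 + \frac{103 \sqrt{2}}{3}}$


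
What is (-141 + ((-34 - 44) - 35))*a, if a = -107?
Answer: 27178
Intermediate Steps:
(-141 + ((-34 - 44) - 35))*a = (-141 + ((-34 - 44) - 35))*(-107) = (-141 + (-78 - 35))*(-107) = (-141 - 113)*(-107) = -254*(-107) = 27178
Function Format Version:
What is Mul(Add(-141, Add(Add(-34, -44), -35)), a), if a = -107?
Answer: 27178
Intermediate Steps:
Mul(Add(-141, Add(Add(-34, -44), -35)), a) = Mul(Add(-141, Add(Add(-34, -44), -35)), -107) = Mul(Add(-141, Add(-78, -35)), -107) = Mul(Add(-141, -113), -107) = Mul(-254, -107) = 27178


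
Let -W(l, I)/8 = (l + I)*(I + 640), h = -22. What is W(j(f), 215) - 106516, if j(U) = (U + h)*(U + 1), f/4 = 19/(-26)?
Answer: -321936604/169 ≈ -1.9050e+6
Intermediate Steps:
f = -38/13 (f = 4*(19/(-26)) = 4*(19*(-1/26)) = 4*(-19/26) = -38/13 ≈ -2.9231)
j(U) = (1 + U)*(-22 + U) (j(U) = (U - 22)*(U + 1) = (-22 + U)*(1 + U) = (1 + U)*(-22 + U))
W(l, I) = -8*(640 + I)*(I + l) (W(l, I) = -8*(l + I)*(I + 640) = -8*(I + l)*(640 + I) = -8*(640 + I)*(I + l))
W(j(f), 215) - 106516 = (-5120*215 - 5120*(-22 + (-38/13)² - 21*(-38/13)) - 8*215² - 8*215*(-22 + (-38/13)² - 21*(-38/13))) - 106516 = (-1100800 - 5120*(-22 + 1444/169 + 798/13) - 8*46225 - 8*215*(-22 + 1444/169 + 798/13)) - 106516 = (-1100800 - 5120*8100/169 - 369800 - 8*215*8100/169) - 106516 = (-1100800 - 41472000/169 - 369800 - 13932000/169) - 106516 = -303935400/169 - 106516 = -321936604/169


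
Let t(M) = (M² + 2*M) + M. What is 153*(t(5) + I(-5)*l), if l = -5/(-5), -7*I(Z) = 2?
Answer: 42534/7 ≈ 6076.3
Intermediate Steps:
t(M) = M² + 3*M
I(Z) = -2/7 (I(Z) = -⅐*2 = -2/7)
l = 1 (l = -5*(-⅕) = 1)
153*(t(5) + I(-5)*l) = 153*(5*(3 + 5) - 2/7*1) = 153*(5*8 - 2/7) = 153*(40 - 2/7) = 153*(278/7) = 42534/7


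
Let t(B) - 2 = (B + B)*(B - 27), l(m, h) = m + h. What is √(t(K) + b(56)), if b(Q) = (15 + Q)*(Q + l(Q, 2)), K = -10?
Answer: 94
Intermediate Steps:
l(m, h) = h + m
t(B) = 2 + 2*B*(-27 + B) (t(B) = 2 + (B + B)*(B - 27) = 2 + (2*B)*(-27 + B) = 2 + 2*B*(-27 + B))
b(Q) = (2 + 2*Q)*(15 + Q) (b(Q) = (15 + Q)*(Q + (2 + Q)) = (15 + Q)*(2 + 2*Q) = (2 + 2*Q)*(15 + Q))
√(t(K) + b(56)) = √((2 - 54*(-10) + 2*(-10)²) + (30 + 2*56² + 32*56)) = √((2 + 540 + 2*100) + (30 + 2*3136 + 1792)) = √((2 + 540 + 200) + (30 + 6272 + 1792)) = √(742 + 8094) = √8836 = 94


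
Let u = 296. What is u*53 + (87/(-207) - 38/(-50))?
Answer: 27062386/1725 ≈ 15688.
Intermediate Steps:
u*53 + (87/(-207) - 38/(-50)) = 296*53 + (87/(-207) - 38/(-50)) = 15688 + (87*(-1/207) - 38*(-1/50)) = 15688 + (-29/69 + 19/25) = 15688 + 586/1725 = 27062386/1725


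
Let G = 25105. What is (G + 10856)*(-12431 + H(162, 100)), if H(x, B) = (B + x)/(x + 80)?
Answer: -54086063220/121 ≈ -4.4699e+8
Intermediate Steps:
H(x, B) = (B + x)/(80 + x)
(G + 10856)*(-12431 + H(162, 100)) = (25105 + 10856)*(-12431 + (100 + 162)/(80 + 162)) = 35961*(-12431 + 262/242) = 35961*(-12431 + (1/242)*262) = 35961*(-12431 + 131/121) = 35961*(-1504020/121) = -54086063220/121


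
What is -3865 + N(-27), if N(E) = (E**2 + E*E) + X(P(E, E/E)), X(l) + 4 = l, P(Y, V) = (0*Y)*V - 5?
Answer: -2416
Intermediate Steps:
P(Y, V) = -5 (P(Y, V) = 0*V - 5 = 0 - 5 = -5)
X(l) = -4 + l
N(E) = -9 + 2*E**2 (N(E) = (E**2 + E*E) + (-4 - 5) = (E**2 + E**2) - 9 = 2*E**2 - 9 = -9 + 2*E**2)
-3865 + N(-27) = -3865 + (-9 + 2*(-27)**2) = -3865 + (-9 + 2*729) = -3865 + (-9 + 1458) = -3865 + 1449 = -2416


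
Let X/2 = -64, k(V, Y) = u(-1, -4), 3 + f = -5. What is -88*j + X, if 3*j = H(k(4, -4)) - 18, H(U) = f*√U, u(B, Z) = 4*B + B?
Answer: 400 + 704*I*√5/3 ≈ 400.0 + 524.73*I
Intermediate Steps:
u(B, Z) = 5*B
f = -8 (f = -3 - 5 = -8)
k(V, Y) = -5 (k(V, Y) = 5*(-1) = -5)
X = -128 (X = 2*(-64) = -128)
H(U) = -8*√U
j = -6 - 8*I*√5/3 (j = (-8*I*√5 - 18)/3 = (-18 - 8*I*√5)/3 = -6 - 8*I*√5/3 ≈ -6.0 - 5.9628*I)
-88*j + X = -88*(-6 - 8*I*√5/3) - 128 = (528 + 704*I*√5/3) - 128 = 400 + 704*I*√5/3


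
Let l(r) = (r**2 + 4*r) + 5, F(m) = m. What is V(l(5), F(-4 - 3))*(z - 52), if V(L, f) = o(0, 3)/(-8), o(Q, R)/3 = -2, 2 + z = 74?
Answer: 15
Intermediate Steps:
z = 72 (z = -2 + 74 = 72)
l(r) = 5 + r**2 + 4*r
o(Q, R) = -6 (o(Q, R) = 3*(-2) = -6)
V(L, f) = 3/4 (V(L, f) = -6/(-8) = -6*(-1/8) = 3/4)
V(l(5), F(-4 - 3))*(z - 52) = 3*(72 - 52)/4 = (3/4)*20 = 15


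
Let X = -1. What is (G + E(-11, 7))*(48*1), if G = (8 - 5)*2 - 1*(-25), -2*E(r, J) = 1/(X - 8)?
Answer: 4472/3 ≈ 1490.7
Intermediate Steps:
E(r, J) = 1/18 (E(r, J) = -1/(2*(-1 - 8)) = -½/(-9) = -½*(-⅑) = 1/18)
G = 31 (G = 3*2 + 25 = 6 + 25 = 31)
(G + E(-11, 7))*(48*1) = (31 + 1/18)*(48*1) = (559/18)*48 = 4472/3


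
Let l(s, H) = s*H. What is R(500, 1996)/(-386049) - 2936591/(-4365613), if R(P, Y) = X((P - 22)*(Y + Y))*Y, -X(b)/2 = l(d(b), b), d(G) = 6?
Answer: 9501422253887635/80254311097 ≈ 1.1839e+5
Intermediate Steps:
l(s, H) = H*s
X(b) = -12*b (X(b) = -2*b*6 = -12*b)
R(P, Y) = -24*Y**2*(-22 + P) (R(P, Y) = (-12*(P - 22)*(Y + Y))*Y = (-12*(-22 + P)*2*Y)*Y = (-24*Y*(-22 + P))*Y = -24*Y**2*(-22 + P))
R(500, 1996)/(-386049) - 2936591/(-4365613) = (24*1996**2*(22 - 1*500))/(-386049) - 2936591/(-4365613) = (24*3984016*(22 - 500))*(-1/386049) - 2936591*(-1/4365613) = (24*3984016*(-478))*(-1/386049) + 419513/623659 = -45704631552*(-1/386049) + 419513/623659 = 15234877184/128683 + 419513/623659 = 9501422253887635/80254311097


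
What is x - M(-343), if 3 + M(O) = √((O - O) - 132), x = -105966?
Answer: -105963 - 2*I*√33 ≈ -1.0596e+5 - 11.489*I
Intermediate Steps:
M(O) = -3 + 2*I*√33 (M(O) = -3 + √((O - O) - 132) = -3 + √(0 - 132) = -3 + √(-132) = -3 + 2*I*√33)
x - M(-343) = -105966 - (-3 + 2*I*√33) = -105966 + (3 - 2*I*√33) = -105963 - 2*I*√33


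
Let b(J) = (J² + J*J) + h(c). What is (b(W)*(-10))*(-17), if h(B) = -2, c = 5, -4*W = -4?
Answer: 0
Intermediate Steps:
W = 1 (W = -¼*(-4) = 1)
b(J) = -2 + 2*J² (b(J) = (J² + J*J) - 2 = (J² + J²) - 2 = 2*J² - 2 = -2 + 2*J²)
(b(W)*(-10))*(-17) = ((-2 + 2*1²)*(-10))*(-17) = ((-2 + 2*1)*(-10))*(-17) = ((-2 + 2)*(-10))*(-17) = (0*(-10))*(-17) = 0*(-17) = 0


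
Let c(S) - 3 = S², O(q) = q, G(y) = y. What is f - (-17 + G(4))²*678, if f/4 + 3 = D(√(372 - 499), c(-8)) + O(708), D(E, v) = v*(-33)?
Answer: -120606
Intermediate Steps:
c(S) = 3 + S²
D(E, v) = -33*v
f = -6024 (f = -12 + 4*(-33*(3 + (-8)²) + 708) = -12 + 4*(-33*(3 + 64) + 708) = -12 + 4*(-33*67 + 708) = -12 + 4*(-2211 + 708) = -12 + 4*(-1503) = -12 - 6012 = -6024)
f - (-17 + G(4))²*678 = -6024 - (-17 + 4)²*678 = -6024 - (-13)²*678 = -6024 - 169*678 = -6024 - 1*114582 = -6024 - 114582 = -120606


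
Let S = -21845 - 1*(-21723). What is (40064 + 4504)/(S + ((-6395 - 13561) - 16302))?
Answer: -11142/9095 ≈ -1.2251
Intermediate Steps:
S = -122 (S = -21845 + 21723 = -122)
(40064 + 4504)/(S + ((-6395 - 13561) - 16302)) = (40064 + 4504)/(-122 + ((-6395 - 13561) - 16302)) = 44568/(-122 + (-19956 - 16302)) = 44568/(-122 - 36258) = 44568/(-36380) = 44568*(-1/36380) = -11142/9095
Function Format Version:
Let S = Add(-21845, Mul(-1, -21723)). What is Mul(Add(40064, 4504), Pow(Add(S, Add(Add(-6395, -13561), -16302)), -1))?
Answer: Rational(-11142, 9095) ≈ -1.2251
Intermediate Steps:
S = -122 (S = Add(-21845, 21723) = -122)
Mul(Add(40064, 4504), Pow(Add(S, Add(Add(-6395, -13561), -16302)), -1)) = Mul(Add(40064, 4504), Pow(Add(-122, Add(Add(-6395, -13561), -16302)), -1)) = Mul(44568, Pow(Add(-122, Add(-19956, -16302)), -1)) = Mul(44568, Pow(Add(-122, -36258), -1)) = Mul(44568, Pow(-36380, -1)) = Mul(44568, Rational(-1, 36380)) = Rational(-11142, 9095)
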